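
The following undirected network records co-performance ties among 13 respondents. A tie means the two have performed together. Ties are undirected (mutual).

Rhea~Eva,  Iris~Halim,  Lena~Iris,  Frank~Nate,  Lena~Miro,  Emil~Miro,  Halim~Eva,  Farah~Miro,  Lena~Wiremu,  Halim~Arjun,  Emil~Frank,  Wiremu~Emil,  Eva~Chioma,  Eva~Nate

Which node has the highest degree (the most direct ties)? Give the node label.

Eva

Degrees — Arjun:1, Chioma:1, Emil:3, Eva:4, Farah:1, Frank:2, Halim:3, Iris:2, Lena:3, Miro:3, Nate:2, Rhea:1, Wiremu:2.
The maximum is 4, attained only by Eva.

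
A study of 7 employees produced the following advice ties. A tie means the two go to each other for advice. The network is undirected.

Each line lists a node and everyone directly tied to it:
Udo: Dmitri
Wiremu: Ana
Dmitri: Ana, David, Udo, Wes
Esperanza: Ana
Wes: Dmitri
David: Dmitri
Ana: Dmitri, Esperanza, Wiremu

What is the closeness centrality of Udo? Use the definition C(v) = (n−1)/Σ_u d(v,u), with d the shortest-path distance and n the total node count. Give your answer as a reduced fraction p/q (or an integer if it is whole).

6/13

Distances from Udo: Ana:2, David:2, Dmitri:1, Esperanza:3, Wes:2, Wiremu:3. Sum = 13.
n = 7, so closeness = 6/13.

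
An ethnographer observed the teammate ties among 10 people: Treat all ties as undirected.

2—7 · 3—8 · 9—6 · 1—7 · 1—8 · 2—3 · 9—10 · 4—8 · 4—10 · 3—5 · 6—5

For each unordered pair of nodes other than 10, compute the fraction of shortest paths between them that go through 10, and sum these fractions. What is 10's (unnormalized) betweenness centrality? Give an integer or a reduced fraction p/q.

Pairs whose geodesics pass through 10 — 4–6: 1; 4–9: 1; 8–9: 1; 1–9: 1; 7–9: 1/2.
All other pairs contribute 0.
Summing the contributions gives betweenness(10) = 9/2.

9/2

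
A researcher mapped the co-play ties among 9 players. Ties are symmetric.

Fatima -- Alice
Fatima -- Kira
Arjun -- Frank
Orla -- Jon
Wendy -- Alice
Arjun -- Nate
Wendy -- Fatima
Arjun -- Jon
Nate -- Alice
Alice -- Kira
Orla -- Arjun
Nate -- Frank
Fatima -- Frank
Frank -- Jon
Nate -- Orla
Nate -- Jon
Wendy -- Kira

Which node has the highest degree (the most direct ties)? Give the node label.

Nate

Degrees — Alice:4, Arjun:4, Fatima:4, Frank:4, Jon:4, Kira:3, Nate:5, Orla:3, Wendy:3.
The maximum is 5, attained only by Nate.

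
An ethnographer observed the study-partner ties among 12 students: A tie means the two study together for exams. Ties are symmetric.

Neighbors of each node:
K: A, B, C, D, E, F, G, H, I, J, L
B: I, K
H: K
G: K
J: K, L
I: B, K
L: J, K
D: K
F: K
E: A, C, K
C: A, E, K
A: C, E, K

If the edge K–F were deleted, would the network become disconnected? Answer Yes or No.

Without the K–F edge there is no alternate route between K and F, so the network disconnects. It is a bridge.

Yes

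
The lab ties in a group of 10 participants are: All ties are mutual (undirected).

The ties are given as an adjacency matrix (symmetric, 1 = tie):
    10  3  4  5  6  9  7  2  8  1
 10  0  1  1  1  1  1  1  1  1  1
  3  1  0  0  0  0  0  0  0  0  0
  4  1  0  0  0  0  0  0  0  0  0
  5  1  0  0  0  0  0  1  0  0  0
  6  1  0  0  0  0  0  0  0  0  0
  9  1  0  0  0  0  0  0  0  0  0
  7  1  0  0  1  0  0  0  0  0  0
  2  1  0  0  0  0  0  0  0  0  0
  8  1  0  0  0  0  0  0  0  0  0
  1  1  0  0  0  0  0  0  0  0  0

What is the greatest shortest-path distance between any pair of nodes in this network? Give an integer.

2

Eccentricity of each node (its greatest distance to any other): 1:2, 2:2, 3:2, 4:2, 5:2, 6:2, 7:2, 8:2, 9:2, 10:1.
The maximum eccentricity is 2, realized for instance by the pair 3–4 via 3 – 10 – 4. So the diameter is 2.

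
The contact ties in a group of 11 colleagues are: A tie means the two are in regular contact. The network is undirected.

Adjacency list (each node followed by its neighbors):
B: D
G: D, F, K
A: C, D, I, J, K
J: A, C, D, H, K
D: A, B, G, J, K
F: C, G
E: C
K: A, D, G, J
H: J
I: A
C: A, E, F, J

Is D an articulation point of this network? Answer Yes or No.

Removing D leaves {B} with no path to {A, C, E, F, G, H, I, J, and K}, so the network splits into 2 components. D is a cut vertex.

Yes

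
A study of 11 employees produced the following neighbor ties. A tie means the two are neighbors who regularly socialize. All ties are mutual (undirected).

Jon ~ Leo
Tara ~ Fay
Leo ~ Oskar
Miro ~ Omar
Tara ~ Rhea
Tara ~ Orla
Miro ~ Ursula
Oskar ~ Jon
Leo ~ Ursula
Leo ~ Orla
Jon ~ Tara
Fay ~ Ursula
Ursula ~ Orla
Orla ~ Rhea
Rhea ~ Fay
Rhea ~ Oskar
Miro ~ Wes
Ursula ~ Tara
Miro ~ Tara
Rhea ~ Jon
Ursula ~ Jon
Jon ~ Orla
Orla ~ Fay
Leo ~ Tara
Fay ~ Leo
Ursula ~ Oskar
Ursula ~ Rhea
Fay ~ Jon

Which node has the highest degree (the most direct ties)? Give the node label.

Degrees — Fay:6, Jon:7, Leo:6, Miro:4, Omar:1, Orla:6, Oskar:4, Rhea:6, Tara:7, Ursula:8, Wes:1.
The maximum is 8, attained only by Ursula.

Ursula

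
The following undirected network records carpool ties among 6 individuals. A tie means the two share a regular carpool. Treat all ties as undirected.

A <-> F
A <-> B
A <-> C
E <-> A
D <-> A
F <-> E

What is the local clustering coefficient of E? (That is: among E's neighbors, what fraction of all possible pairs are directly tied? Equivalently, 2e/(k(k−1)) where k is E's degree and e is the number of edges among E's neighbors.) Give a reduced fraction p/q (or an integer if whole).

1

E's neighbors: A and F (k = 2).
Possible neighbor pairs: C(2,2) = 1. Edges among them: A–F → e = 1.
Clustering(E) = 1/1.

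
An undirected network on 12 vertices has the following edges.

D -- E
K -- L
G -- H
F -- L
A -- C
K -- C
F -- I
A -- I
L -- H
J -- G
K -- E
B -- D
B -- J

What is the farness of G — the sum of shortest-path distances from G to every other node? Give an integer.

32

Distances from G: A:5, B:2, C:4, D:3, E:4, F:3, H:1, I:4, J:1, K:3, L:2.
Sum = 5 + 2 + 4 + 3 + 4 + 3 + 1 + 4 + 1 + 3 + 2 = 32.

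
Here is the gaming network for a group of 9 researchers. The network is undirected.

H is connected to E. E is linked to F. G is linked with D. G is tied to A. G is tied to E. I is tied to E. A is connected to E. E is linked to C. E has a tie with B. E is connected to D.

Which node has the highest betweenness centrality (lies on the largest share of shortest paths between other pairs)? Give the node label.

E

Unnormalized betweenness of each node: A:0, B:0, C:0, D:0, E:51/2, F:0, G:1/2, H:0, I:0.
E has the largest value, 51/2, making it the main broker — the node through which the most shortest paths run.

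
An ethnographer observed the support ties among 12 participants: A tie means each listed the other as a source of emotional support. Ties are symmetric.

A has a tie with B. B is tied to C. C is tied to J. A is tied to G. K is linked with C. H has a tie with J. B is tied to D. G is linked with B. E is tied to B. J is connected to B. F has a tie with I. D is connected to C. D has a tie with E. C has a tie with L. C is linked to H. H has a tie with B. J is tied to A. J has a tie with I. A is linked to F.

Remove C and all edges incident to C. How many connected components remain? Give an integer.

3

Without C, the remaining ties split the others into: {A, B, D, E, F, G, H, I, J}; {K}; {L}.
That's 3 separate components.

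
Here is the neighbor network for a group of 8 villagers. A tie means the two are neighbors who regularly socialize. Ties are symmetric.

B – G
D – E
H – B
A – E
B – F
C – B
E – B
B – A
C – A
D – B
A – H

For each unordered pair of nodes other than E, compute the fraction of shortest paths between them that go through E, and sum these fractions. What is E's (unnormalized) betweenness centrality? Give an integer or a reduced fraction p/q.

1/2

Pairs whose geodesics pass through E — D–A: 1/2.
All other pairs contribute 0.
Summing the contributions gives betweenness(E) = 1/2.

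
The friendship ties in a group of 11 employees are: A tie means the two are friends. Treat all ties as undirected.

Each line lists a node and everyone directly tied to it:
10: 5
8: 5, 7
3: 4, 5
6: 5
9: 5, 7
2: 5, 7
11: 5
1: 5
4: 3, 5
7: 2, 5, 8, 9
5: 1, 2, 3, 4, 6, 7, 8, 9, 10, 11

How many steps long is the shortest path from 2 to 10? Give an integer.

2

One shortest route is 2 – 5 – 10, which uses 2 edges, and 2 and 10 are not directly tied, so nothing shorter exists. So d(2,10) = 2.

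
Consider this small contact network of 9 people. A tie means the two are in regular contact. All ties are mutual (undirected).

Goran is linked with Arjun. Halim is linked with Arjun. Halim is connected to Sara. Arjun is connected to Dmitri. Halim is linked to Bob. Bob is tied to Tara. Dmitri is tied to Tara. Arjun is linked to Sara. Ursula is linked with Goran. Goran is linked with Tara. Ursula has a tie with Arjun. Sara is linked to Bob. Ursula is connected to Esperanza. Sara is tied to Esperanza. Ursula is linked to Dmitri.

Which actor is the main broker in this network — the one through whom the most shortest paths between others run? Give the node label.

Unnormalized betweenness of each node: Arjun:187/30, Bob:7/3, Dmitri:23/15, Esperanza:7/10, Goran:23/15, Halim:7/10, Sara:56/15, Tara:41/15, Ursula:7/2.
Arjun has the largest value, 187/30, making it the main broker — the node through which the most shortest paths run.

Arjun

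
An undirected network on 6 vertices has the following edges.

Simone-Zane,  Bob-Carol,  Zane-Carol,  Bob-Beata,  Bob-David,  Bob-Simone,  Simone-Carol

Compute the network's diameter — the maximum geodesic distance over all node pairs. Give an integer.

3

Eccentricity of each node (its greatest distance to any other): Beata:3, Bob:2, Carol:2, David:3, Simone:2, Zane:3.
The maximum eccentricity is 3, realized for instance by the pair David–Zane via David – Bob – Simone – Zane. So the diameter is 3.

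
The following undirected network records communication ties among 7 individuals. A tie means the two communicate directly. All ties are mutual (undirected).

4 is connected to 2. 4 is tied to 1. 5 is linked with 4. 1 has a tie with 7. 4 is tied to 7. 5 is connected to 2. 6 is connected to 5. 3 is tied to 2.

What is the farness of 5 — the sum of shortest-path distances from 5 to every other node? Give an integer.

Distances from 5: 1:2, 2:1, 3:2, 4:1, 6:1, 7:2.
Sum = 2 + 1 + 2 + 1 + 1 + 2 = 9.

9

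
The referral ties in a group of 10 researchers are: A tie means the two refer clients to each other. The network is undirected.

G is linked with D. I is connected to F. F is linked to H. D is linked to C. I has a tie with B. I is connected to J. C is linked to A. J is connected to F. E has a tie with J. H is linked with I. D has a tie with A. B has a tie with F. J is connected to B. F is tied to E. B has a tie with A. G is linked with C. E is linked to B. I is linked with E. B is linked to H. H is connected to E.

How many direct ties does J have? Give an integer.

J is directly tied to B, E, F, and I. That is 4 neighbors, so the degree of J is 4.

4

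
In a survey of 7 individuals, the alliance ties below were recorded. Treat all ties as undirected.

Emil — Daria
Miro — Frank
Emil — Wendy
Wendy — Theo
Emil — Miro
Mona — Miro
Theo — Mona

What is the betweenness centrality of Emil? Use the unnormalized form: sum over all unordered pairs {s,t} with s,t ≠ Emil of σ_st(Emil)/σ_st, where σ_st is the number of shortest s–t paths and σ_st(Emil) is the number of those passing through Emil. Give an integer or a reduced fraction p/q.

Pairs whose geodesics pass through Emil — Miro–Wendy: 1; Miro–Daria: 1; Wendy–Daria: 1; Wendy–Frank: 1; Mona–Daria: 1; Theo–Daria: 1; Daria–Frank: 1.
All other pairs contribute 0.
Summing the contributions gives betweenness(Emil) = 7.

7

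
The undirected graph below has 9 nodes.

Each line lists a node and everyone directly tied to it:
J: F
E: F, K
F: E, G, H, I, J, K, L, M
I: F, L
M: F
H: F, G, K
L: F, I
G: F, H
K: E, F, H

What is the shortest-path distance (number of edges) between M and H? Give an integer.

2

One shortest route is M – F – H, which uses 2 edges, and M and H are not directly tied, so nothing shorter exists. So d(M,H) = 2.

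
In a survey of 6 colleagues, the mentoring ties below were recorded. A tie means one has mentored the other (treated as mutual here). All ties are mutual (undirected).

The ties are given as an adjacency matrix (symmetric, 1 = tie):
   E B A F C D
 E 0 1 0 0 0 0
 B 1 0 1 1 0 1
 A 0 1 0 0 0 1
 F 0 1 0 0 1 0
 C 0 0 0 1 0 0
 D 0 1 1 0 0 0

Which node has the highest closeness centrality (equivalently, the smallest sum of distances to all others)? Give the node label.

Farness (sum of distances to all others) for each node — A:9, B:6, C:12, D:9, E:10, F:8.
The smallest farness is 6, for B, so B has the highest closeness.

B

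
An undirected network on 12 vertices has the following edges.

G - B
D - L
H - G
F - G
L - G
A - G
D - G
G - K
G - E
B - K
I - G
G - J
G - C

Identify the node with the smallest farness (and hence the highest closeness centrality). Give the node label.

Farness (sum of distances to all others) for each node — A:21, B:20, C:21, D:20, E:21, F:21, G:11, H:21, I:21, J:21, K:20, L:20.
The smallest farness is 11, for G, so G has the highest closeness.

G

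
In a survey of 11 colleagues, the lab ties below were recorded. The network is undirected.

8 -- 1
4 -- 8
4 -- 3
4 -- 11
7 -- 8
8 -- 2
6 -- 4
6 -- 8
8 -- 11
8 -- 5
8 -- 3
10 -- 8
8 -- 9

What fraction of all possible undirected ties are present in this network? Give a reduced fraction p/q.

There are 13 edges and 11 nodes, so the maximum possible is C(11,2) = 55.
Density = 13/55.

13/55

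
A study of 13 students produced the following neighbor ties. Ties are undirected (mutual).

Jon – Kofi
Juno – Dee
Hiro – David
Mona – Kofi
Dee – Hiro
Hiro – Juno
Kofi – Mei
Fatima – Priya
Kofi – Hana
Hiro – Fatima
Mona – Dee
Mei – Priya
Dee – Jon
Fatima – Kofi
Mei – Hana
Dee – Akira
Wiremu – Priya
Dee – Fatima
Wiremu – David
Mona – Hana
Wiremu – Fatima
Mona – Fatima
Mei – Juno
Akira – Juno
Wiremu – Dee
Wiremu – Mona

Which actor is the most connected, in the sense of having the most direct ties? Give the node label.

Dee

Degrees — Akira:2, David:2, Dee:7, Fatima:6, Hana:3, Hiro:4, Jon:2, Juno:4, Kofi:5, Mei:4, Mona:5, Priya:3, Wiremu:5.
The maximum is 7, attained only by Dee.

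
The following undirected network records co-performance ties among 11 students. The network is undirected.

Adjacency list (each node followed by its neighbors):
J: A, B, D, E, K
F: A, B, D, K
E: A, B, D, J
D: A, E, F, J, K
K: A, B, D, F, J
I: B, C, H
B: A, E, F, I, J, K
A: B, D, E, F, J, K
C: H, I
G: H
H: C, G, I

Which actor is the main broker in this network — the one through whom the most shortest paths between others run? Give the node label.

B

Unnormalized betweenness of each node: A:11/6, B:149/6, C:0, D:5/6, E:1, F:1, G:0, H:9, I:21, J:5/4, K:5/4.
B has the largest value, 149/6, making it the main broker — the node through which the most shortest paths run.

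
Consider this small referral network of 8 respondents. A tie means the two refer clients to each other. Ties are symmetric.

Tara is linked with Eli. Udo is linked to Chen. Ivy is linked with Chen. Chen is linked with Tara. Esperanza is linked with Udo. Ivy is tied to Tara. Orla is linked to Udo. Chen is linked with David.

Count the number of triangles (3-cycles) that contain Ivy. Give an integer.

1

Ivy's neighbors: Chen and Tara.
Neighbor pairs that are themselves tied: Ivy–Chen–Tara. Each forms one triangle with Ivy, for 1 in total.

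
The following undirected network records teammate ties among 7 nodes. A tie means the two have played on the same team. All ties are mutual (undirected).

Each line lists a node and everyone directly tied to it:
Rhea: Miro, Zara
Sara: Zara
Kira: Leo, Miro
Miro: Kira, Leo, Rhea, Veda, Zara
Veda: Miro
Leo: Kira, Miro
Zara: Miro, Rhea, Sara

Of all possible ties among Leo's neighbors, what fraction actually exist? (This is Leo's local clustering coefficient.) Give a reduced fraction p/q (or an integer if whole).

Leo's neighbors: Kira and Miro (k = 2).
Possible neighbor pairs: C(2,2) = 1. Edges among them: Kira–Miro → e = 1.
Clustering(Leo) = 1/1.

1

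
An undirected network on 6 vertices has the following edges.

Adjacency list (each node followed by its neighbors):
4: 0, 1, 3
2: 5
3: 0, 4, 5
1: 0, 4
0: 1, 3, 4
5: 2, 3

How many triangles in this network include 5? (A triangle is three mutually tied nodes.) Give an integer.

5's neighbors are 2 and 3, but none of them are tied to each other, so no triangle contains 5.

0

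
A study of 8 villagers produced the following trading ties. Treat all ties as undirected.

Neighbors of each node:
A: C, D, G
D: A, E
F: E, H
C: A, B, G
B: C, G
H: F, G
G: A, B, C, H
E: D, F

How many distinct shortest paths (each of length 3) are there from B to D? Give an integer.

2

The shortest distance is 3. The length-3 paths are: B–G–A–D; B–C–A–D.
That gives 2 distinct shortest paths.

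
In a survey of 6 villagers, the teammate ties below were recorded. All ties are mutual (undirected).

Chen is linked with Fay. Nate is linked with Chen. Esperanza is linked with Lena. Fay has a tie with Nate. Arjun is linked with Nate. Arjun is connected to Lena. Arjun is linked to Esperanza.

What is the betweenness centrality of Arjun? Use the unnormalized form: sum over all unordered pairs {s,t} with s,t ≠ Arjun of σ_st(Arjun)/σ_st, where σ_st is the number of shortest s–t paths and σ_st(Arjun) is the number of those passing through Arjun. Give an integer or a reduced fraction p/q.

6

Pairs whose geodesics pass through Arjun — Esperanza–Chen: 1; Esperanza–Nate: 1; Esperanza–Fay: 1; Lena–Chen: 1; Lena–Nate: 1; Lena–Fay: 1.
All other pairs contribute 0.
Summing the contributions gives betweenness(Arjun) = 6.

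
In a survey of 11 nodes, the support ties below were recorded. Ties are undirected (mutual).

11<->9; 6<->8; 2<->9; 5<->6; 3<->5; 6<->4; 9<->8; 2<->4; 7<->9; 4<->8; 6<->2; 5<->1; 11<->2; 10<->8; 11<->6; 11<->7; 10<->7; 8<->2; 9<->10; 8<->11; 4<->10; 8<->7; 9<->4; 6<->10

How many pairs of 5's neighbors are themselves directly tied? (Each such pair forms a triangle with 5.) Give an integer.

5's neighbors are 1, 3, and 6, but none of them are tied to each other, so no triangle contains 5.

0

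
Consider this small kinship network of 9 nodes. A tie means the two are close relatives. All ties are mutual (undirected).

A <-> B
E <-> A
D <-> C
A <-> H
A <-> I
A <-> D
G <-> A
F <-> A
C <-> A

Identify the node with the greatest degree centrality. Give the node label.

A

Degrees — A:8, B:1, C:2, D:2, E:1, F:1, G:1, H:1, I:1.
The maximum is 8, attained only by A.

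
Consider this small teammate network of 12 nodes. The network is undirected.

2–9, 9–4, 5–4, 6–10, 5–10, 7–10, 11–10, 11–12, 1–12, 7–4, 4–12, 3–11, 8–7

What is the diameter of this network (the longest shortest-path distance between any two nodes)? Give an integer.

Eccentricity of each node (its greatest distance to any other): 1:4, 2:5, 3:5, 4:3, 5:3, 6:5, 7:3, 8:4, 9:4, 10:4, 11:4, 12:3.
The maximum eccentricity is 5, realized for instance by the pair 6–2 via 6 – 10 – 5 – 4 – 9 – 2. So the diameter is 5.

5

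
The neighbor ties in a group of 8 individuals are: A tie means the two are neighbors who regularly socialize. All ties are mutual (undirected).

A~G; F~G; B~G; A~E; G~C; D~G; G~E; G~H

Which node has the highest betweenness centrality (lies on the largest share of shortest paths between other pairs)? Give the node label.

G

Unnormalized betweenness of each node: A:0, B:0, C:0, D:0, E:0, F:0, G:20, H:0.
G has the largest value, 20, making it the main broker — the node through which the most shortest paths run.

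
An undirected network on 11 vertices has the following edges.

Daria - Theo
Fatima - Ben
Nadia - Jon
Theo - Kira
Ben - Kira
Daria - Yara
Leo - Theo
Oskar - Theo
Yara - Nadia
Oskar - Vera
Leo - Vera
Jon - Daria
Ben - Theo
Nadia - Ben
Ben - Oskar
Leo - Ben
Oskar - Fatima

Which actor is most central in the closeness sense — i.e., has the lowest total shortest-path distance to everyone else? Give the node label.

Ben

Farness (sum of distances to all others) for each node — Ben:14, Daria:19, Fatima:21, Jon:24, Kira:21, Leo:19, Nadia:18, Oskar:18, Theo:15, Vera:25, Yara:24.
The smallest farness is 14, for Ben, so Ben has the highest closeness.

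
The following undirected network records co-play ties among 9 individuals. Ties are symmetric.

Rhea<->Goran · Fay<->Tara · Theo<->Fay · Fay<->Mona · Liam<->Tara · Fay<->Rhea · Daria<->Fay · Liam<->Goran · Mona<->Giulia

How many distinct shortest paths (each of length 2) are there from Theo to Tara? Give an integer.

The shortest distance is 2, and the only length-2 path is Theo–Fay–Tara. So there is exactly 1 shortest path.

1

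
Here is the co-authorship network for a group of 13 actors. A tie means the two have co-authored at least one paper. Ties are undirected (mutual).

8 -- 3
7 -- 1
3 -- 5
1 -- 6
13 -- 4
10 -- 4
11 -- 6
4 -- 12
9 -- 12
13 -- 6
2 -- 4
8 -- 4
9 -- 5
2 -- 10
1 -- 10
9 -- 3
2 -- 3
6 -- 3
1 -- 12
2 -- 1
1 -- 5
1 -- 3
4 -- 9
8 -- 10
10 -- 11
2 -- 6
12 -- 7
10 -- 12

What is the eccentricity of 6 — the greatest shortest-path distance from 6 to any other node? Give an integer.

2

Distances from 6: 1:1, 2:1, 3:1, 4:2, 5:2, 7:2, 8:2, 9:2, 10:2, 11:1, 12:2, 13:1.
The largest is 2 (to 10, 7, 12, 5, 4, 8, and 9), so the eccentricity of 6 is 2.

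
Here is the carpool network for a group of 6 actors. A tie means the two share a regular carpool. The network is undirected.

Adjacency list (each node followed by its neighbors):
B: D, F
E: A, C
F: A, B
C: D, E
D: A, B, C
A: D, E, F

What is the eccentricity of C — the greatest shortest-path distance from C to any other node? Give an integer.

3

Distances from C: A:2, B:2, D:1, E:1, F:3.
The largest is 3 (to F), so the eccentricity of C is 3.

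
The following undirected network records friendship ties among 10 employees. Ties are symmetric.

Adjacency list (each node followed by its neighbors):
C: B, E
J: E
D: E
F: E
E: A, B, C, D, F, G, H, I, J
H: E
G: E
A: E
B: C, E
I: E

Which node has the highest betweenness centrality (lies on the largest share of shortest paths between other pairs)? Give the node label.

Unnormalized betweenness of each node: A:0, B:0, C:0, D:0, E:35, F:0, G:0, H:0, I:0, J:0.
E has the largest value, 35, making it the main broker — the node through which the most shortest paths run.

E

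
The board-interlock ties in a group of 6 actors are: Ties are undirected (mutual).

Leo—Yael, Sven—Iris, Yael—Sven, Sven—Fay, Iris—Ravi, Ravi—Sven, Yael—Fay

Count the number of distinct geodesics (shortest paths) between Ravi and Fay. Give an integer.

1

The shortest distance is 2, and the only length-2 path is Ravi–Sven–Fay. So there is exactly 1 shortest path.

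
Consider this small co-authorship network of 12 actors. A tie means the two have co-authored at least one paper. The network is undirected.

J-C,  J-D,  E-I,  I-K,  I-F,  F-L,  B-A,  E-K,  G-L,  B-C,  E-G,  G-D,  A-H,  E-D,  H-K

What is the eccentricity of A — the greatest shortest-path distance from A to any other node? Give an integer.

Distances from A: B:1, C:2, D:4, E:3, F:4, G:4, H:1, I:3, J:3, K:2, L:5.
The largest is 5 (to L), so the eccentricity of A is 5.

5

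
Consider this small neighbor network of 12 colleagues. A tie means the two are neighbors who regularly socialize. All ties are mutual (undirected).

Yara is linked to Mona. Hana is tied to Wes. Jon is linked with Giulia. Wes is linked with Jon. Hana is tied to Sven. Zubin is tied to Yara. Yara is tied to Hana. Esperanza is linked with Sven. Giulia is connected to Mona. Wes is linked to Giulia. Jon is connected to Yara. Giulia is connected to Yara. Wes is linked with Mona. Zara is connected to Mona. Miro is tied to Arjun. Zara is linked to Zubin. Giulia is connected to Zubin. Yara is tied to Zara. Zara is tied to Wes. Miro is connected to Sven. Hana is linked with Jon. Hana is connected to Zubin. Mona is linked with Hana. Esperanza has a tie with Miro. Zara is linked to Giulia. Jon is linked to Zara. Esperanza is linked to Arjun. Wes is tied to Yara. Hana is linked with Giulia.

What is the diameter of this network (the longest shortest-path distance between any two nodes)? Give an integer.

5

Eccentricity of each node (its greatest distance to any other): Arjun:5, Esperanza:4, Giulia:4, Hana:3, Jon:4, Miro:4, Mona:4, Sven:3, Wes:4, Yara:4, Zara:5, Zubin:4.
The maximum eccentricity is 5, realized for instance by the pair Zara–Arjun via Zara – Mona – Hana – Sven – Esperanza – Arjun. So the diameter is 5.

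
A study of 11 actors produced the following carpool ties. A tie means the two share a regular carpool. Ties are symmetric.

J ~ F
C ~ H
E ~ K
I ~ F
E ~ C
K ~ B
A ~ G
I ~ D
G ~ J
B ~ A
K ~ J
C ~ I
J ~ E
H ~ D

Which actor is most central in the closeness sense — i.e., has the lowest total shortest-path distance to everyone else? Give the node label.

J

Farness (sum of distances to all others) for each node — A:30, B:27, C:21, D:30, E:19, F:21, G:24, H:28, I:23, J:18, K:21.
The smallest farness is 18, for J, so J has the highest closeness.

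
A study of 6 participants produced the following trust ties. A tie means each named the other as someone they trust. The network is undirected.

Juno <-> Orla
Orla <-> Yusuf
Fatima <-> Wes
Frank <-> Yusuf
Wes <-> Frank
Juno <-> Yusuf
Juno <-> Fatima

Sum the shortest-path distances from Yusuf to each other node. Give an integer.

7

Distances from Yusuf: Fatima:2, Frank:1, Juno:1, Orla:1, Wes:2.
Sum = 2 + 1 + 1 + 1 + 2 = 7.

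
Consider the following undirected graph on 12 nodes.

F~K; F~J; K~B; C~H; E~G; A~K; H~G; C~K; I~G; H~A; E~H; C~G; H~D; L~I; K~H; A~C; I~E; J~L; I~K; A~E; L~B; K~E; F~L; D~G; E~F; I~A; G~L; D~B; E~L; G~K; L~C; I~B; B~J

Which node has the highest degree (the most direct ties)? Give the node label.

Degrees — A:5, B:5, C:5, D:3, E:7, F:4, G:7, H:6, I:6, J:3, K:8, L:7.
The maximum is 8, attained only by K.

K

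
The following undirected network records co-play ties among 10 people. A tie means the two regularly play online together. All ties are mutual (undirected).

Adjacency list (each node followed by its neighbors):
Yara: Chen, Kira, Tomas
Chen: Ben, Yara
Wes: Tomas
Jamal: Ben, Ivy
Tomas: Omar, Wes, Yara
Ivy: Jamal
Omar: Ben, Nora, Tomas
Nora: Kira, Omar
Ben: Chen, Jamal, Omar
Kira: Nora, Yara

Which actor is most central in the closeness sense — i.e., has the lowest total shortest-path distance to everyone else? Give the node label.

Omar

Farness (sum of distances to all others) for each node — Ben:17, Chen:19, Ivy:31, Jamal:23, Kira:23, Nora:21, Omar:16, Tomas:18, Wes:26, Yara:18.
The smallest farness is 16, for Omar, so Omar has the highest closeness.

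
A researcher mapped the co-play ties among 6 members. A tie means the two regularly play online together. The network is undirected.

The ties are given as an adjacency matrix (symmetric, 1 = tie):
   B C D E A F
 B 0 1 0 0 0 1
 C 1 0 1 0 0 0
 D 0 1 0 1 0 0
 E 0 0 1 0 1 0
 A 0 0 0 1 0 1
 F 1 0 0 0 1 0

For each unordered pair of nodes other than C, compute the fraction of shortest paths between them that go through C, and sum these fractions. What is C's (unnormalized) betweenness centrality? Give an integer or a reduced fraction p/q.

Pairs whose geodesics pass through C — B–D: 1; B–E: 1/2; D–F: 1/2.
All other pairs contribute 0.
Summing the contributions gives betweenness(C) = 2.

2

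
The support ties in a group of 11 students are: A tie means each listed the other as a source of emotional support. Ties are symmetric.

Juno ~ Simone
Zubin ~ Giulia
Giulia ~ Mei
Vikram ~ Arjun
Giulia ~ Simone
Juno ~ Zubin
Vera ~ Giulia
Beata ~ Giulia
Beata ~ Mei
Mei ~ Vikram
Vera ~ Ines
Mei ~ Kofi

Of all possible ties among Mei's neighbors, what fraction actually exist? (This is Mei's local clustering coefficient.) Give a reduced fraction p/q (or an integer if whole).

Mei's neighbors: Beata, Giulia, Kofi, and Vikram (k = 4).
Possible neighbor pairs: C(4,2) = 6. Edges among them: Beata–Giulia → e = 1.
Clustering(Mei) = 1/6.

1/6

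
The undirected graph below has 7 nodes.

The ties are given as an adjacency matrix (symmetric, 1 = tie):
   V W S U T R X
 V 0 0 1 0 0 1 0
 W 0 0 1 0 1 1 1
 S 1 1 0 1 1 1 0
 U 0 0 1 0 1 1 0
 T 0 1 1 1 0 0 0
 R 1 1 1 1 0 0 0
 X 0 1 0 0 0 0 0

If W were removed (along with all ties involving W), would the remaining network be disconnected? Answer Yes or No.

Removing W leaves {R, S, T, U, and V} with no path to {X}, so the network splits into 2 components. W is a cut vertex.

Yes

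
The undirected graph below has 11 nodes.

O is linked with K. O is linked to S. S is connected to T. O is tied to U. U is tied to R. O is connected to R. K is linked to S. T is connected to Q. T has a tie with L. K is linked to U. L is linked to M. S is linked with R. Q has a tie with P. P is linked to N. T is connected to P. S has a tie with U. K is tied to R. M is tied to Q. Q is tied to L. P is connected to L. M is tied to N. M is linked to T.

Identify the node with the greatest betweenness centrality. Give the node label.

T

Unnormalized betweenness of each node: K:0, L:1/4, M:4, N:1/4, O:0, P:4, Q:1/4, R:0, S:24, T:101/4, U:0.
T has the largest value, 101/4, making it the main broker — the node through which the most shortest paths run.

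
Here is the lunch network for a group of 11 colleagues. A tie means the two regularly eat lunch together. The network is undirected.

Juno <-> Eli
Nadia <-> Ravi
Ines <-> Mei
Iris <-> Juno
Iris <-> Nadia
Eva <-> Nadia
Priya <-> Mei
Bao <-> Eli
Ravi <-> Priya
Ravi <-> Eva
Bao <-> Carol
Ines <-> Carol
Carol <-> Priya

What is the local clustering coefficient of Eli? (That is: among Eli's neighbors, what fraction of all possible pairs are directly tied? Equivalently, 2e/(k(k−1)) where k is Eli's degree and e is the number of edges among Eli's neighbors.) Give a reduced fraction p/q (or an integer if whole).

Eli's neighbors: Bao and Juno (k = 2).
Possible neighbor pairs: C(2,2) = 1. Edges among them: none → e = 0.
Clustering(Eli) = 0/1.

0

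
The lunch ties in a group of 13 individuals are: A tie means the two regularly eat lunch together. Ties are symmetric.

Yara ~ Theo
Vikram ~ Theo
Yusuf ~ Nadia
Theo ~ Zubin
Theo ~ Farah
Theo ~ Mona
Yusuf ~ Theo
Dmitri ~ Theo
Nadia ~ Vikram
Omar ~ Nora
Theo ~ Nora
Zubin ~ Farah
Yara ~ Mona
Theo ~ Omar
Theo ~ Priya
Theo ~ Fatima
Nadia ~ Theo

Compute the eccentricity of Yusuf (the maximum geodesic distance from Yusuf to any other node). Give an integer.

2

Distances from Yusuf: Dmitri:2, Farah:2, Fatima:2, Mona:2, Nadia:1, Nora:2, Omar:2, Priya:2, Theo:1, Vikram:2, Yara:2, Zubin:2.
The largest is 2 (to Nora, Omar, Fatima, Vikram, Farah, Zubin, Priya, Mona, Dmitri, and Yara), so the eccentricity of Yusuf is 2.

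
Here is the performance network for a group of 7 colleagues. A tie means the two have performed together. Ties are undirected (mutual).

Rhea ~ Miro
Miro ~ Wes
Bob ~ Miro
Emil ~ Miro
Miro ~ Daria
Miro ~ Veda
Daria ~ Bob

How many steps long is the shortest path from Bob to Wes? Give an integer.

2

One shortest route is Bob – Miro – Wes, which uses 2 edges, and Bob and Wes are not directly tied, so nothing shorter exists. So d(Bob,Wes) = 2.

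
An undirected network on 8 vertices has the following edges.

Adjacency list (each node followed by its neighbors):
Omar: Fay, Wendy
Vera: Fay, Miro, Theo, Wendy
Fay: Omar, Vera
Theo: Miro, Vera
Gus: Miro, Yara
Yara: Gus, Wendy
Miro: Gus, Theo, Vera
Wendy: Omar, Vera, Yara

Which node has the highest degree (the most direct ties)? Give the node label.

Degrees — Fay:2, Gus:2, Miro:3, Omar:2, Theo:2, Vera:4, Wendy:3, Yara:2.
The maximum is 4, attained only by Vera.

Vera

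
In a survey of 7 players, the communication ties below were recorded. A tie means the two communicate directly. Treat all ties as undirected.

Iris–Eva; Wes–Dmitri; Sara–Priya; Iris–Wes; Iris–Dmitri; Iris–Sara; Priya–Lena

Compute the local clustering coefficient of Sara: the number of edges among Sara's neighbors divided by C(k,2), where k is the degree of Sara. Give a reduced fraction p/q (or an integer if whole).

0

Sara's neighbors: Iris and Priya (k = 2).
Possible neighbor pairs: C(2,2) = 1. Edges among them: none → e = 0.
Clustering(Sara) = 0/1.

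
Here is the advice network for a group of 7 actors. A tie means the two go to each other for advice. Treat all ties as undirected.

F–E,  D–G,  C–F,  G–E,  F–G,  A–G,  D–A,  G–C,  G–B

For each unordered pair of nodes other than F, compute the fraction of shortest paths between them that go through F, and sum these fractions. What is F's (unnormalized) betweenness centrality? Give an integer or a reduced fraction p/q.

1/2

Pairs whose geodesics pass through F — E–C: 1/2.
All other pairs contribute 0.
Summing the contributions gives betweenness(F) = 1/2.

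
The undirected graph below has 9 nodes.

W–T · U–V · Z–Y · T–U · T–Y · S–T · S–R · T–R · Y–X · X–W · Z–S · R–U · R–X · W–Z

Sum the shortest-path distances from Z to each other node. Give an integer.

16

Distances from Z: R:2, S:1, T:2, U:3, V:4, W:1, X:2, Y:1.
Sum = 2 + 1 + 2 + 3 + 4 + 1 + 2 + 1 = 16.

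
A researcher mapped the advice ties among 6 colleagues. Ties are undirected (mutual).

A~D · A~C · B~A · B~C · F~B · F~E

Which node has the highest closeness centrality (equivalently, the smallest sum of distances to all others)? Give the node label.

B

Farness (sum of distances to all others) for each node — A:8, B:7, C:9, D:12, E:13, F:9.
The smallest farness is 7, for B, so B has the highest closeness.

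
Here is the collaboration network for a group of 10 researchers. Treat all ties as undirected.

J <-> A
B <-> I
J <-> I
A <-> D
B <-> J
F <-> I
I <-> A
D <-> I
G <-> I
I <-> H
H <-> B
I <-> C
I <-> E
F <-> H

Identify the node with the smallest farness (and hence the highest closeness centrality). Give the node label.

I

Farness (sum of distances to all others) for each node — A:15, B:15, C:17, D:16, E:17, F:16, G:17, H:15, I:9, J:15.
The smallest farness is 9, for I, so I has the highest closeness.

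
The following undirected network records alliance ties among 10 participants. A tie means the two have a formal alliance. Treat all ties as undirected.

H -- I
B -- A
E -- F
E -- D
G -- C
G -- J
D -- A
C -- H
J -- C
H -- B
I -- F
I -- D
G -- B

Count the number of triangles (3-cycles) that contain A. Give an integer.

A's neighbors are B and D, but none of them are tied to each other, so no triangle contains A.

0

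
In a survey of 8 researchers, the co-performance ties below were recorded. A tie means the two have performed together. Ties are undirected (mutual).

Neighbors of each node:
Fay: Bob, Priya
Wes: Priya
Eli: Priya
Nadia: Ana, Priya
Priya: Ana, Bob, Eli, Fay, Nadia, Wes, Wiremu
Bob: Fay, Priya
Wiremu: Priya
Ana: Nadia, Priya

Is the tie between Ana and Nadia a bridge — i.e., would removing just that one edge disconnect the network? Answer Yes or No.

Even without that edge, Ana still reaches Nadia via Ana – Priya – Nadia, so the network stays connected. Not a bridge.

No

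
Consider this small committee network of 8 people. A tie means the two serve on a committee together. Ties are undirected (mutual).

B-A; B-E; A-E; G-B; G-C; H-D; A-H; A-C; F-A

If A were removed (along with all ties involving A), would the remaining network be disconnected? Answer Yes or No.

Removing A leaves {B, C, E, and G} with no path to {D and H}, so the network splits into 3 components. A is a cut vertex.

Yes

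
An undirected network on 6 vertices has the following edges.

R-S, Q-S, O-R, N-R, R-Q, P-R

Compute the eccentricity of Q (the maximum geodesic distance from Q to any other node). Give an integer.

2

Distances from Q: N:2, O:2, P:2, R:1, S:1.
The largest is 2 (to N, P, and O), so the eccentricity of Q is 2.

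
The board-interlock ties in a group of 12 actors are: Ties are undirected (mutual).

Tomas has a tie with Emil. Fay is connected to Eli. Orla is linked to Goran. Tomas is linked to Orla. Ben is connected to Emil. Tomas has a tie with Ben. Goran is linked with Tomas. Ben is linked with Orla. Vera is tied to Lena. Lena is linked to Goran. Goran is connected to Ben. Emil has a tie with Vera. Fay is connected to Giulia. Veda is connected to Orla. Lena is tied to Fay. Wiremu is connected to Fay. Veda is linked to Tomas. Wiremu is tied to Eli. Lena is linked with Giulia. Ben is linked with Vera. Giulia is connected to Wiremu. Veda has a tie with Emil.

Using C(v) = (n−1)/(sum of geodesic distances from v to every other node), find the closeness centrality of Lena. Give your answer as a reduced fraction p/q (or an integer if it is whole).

Distances from Lena: Ben:2, Eli:2, Emil:2, Fay:1, Giulia:1, Goran:1, Orla:2, Tomas:2, Veda:3, Vera:1, Wiremu:2. Sum = 19.
n = 12, so closeness = 11/19.

11/19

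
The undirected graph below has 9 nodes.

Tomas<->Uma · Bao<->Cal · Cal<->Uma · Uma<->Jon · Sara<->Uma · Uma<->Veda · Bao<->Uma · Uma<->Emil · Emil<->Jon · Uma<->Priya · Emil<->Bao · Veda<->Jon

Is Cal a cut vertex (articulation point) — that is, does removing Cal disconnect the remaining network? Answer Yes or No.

Even without Cal, every remaining node can still reach every other (the residual graph is connected), so Cal is not a cut vertex.

No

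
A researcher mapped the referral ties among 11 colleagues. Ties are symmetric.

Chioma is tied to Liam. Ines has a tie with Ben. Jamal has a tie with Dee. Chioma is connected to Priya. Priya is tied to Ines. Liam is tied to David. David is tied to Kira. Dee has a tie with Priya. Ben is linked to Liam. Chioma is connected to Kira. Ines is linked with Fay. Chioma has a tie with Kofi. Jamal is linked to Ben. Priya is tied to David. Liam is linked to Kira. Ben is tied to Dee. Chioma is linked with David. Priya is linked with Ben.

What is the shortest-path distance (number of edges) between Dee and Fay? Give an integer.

One shortest route is Dee – Priya – Ines – Fay, which uses 3 edges, and at distance 2 from Dee we only reach {Chioma, David, Ines, Liam}, which does not include Fay. So d(Dee,Fay) = 3.

3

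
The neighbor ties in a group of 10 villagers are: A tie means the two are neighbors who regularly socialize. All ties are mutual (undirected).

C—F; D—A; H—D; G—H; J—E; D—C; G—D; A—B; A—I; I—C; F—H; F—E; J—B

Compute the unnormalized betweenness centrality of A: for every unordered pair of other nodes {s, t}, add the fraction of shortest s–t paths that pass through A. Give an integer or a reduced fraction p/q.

53/6

Pairs whose geodesics pass through A — H–B: 1; H–I: 1/3; J–I: 1; J–D: 1; J–G: 1/2; B–I: 1; B–C: 2/2; B–D: 1; B–G: 1; I–D: 1/2; I–G: 1/2.
All other pairs contribute 0.
Summing the contributions gives betweenness(A) = 53/6.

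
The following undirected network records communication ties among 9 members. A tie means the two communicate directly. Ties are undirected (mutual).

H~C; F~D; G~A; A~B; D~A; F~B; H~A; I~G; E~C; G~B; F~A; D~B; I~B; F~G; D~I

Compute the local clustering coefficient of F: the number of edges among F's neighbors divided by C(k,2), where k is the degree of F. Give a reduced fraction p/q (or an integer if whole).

5/6

F's neighbors: A, B, D, and G (k = 4).
Possible neighbor pairs: C(4,2) = 6. Edges among them: A–B, A–D, A–G, B–D, B–G → e = 5.
Clustering(F) = 5/6.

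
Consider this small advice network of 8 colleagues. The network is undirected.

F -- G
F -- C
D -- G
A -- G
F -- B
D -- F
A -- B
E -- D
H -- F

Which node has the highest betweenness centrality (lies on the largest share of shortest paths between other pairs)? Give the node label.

Unnormalized betweenness of each node: A:1/2, B:3/2, C:0, D:6, E:0, F:27/2, G:7/2, H:0.
F has the largest value, 27/2, making it the main broker — the node through which the most shortest paths run.

F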